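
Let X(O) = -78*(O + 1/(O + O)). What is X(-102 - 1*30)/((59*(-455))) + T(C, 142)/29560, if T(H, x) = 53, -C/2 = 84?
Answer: -51266043/134291080 ≈ -0.38175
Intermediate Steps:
C = -168 (C = -2*84 = -168)
X(O) = -78*O - 39/O (X(O) = -78*(O + 1/(2*O)) = -78*O - 39/O)
X(-102 - 1*30)/((59*(-455))) + T(C, 142)/29560 = (-78*(-102 - 1*30) - 39/(-102 - 1*30))/((59*(-455))) + 53/29560 = (-78*(-102 - 30) - 39/(-102 - 30))/(-26845) + 53*(1/29560) = (-78*(-132) - 39/(-132))*(-1/26845) + 53/29560 = (10296 - 39*(-1/132))*(-1/26845) + 53/29560 = (10296 + 13/44)*(-1/26845) + 53/29560 = (453037/44)*(-1/26845) + 53/29560 = -34849/90860 + 53/29560 = -51266043/134291080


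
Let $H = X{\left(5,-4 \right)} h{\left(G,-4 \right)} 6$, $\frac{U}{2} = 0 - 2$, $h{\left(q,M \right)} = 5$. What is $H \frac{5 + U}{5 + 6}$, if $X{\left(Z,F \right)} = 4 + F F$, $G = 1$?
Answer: $\frac{600}{11} \approx 54.545$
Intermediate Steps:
$X{\left(Z,F \right)} = 4 + F^{2}$
$U = -4$ ($U = 2 \left(0 - 2\right) = 2 \left(-2\right) = -4$)
$H = 600$ ($H = \left(4 + \left(-4\right)^{2}\right) 5 \cdot 6 = \left(4 + 16\right) 5 \cdot 6 = 20 \cdot 5 \cdot 6 = 100 \cdot 6 = 600$)
$H \frac{5 + U}{5 + 6} = 600 \frac{5 - 4}{5 + 6} = 600 \cdot 1 \cdot \frac{1}{11} = 600 \cdot \frac{1}{11} = \frac{600}{11}$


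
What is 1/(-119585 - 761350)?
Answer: -1/880935 ≈ -1.1352e-6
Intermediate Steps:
1/(-119585 - 761350) = 1/(-880935) = -1/880935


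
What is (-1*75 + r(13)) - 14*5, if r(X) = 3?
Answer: -142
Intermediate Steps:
(-1*75 + r(13)) - 14*5 = (-1*75 + 3) - 14*5 = (-75 + 3) - 1*70 = -72 - 70 = -142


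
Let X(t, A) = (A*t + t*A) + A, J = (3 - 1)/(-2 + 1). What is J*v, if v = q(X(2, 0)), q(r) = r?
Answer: 0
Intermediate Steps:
J = -2 (J = 2/(-1) = 2*(-1) = -2)
X(t, A) = A + 2*A*t (X(t, A) = (A*t + A*t) + A = 2*A*t + A = A + 2*A*t)
v = 0 (v = 0*(1 + 2*2) = 0*(1 + 4) = 0*5 = 0)
J*v = -2*0 = 0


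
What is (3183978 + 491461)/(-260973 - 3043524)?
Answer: -3675439/3304497 ≈ -1.1123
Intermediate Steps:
(3183978 + 491461)/(-260973 - 3043524) = 3675439/(-3304497) = 3675439*(-1/3304497) = -3675439/3304497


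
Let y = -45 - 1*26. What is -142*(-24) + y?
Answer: 3337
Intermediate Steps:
y = -71 (y = -45 - 26 = -71)
-142*(-24) + y = -142*(-24) - 71 = 3408 - 71 = 3337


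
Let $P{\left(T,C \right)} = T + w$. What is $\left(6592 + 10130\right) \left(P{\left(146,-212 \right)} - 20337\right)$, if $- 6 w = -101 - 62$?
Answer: $-337179621$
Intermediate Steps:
$w = \frac{163}{6}$ ($w = - \frac{-101 - 62}{6} = \left(- \frac{1}{6}\right) \left(-163\right) = \frac{163}{6} \approx 27.167$)
$P{\left(T,C \right)} = \frac{163}{6} + T$ ($P{\left(T,C \right)} = T + \frac{163}{6} = \frac{163}{6} + T$)
$\left(6592 + 10130\right) \left(P{\left(146,-212 \right)} - 20337\right) = \left(6592 + 10130\right) \left(\left(\frac{163}{6} + 146\right) - 20337\right) = 16722 \left(\frac{1039}{6} - 20337\right) = 16722 \left(- \frac{120983}{6}\right) = -337179621$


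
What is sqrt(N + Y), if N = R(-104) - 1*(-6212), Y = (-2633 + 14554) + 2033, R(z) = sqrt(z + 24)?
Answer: sqrt(20166 + 4*I*sqrt(5)) ≈ 142.01 + 0.0315*I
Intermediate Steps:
R(z) = sqrt(24 + z)
Y = 13954 (Y = 11921 + 2033 = 13954)
N = 6212 + 4*I*sqrt(5) (N = sqrt(24 - 104) - 1*(-6212) = sqrt(-80) + 6212 = 4*I*sqrt(5) + 6212 = 6212 + 4*I*sqrt(5) ≈ 6212.0 + 8.9443*I)
sqrt(N + Y) = sqrt((6212 + 4*I*sqrt(5)) + 13954) = sqrt(20166 + 4*I*sqrt(5))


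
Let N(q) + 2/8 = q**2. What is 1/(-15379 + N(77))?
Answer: -4/37801 ≈ -0.00010582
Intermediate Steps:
N(q) = -1/4 + q**2
1/(-15379 + N(77)) = 1/(-15379 + (-1/4 + 77**2)) = 1/(-15379 + (-1/4 + 5929)) = 1/(-15379 + 23715/4) = 1/(-37801/4) = -4/37801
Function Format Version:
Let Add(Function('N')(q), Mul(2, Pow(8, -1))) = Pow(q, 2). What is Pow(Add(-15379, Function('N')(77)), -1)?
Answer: Rational(-4, 37801) ≈ -0.00010582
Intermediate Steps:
Function('N')(q) = Add(Rational(-1, 4), Pow(q, 2))
Pow(Add(-15379, Function('N')(77)), -1) = Pow(Add(-15379, Add(Rational(-1, 4), Pow(77, 2))), -1) = Pow(Add(-15379, Add(Rational(-1, 4), 5929)), -1) = Pow(Add(-15379, Rational(23715, 4)), -1) = Pow(Rational(-37801, 4), -1) = Rational(-4, 37801)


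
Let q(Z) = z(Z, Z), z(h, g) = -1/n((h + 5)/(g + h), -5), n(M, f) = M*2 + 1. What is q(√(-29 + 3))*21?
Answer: -546*I/(5*√26 + 52*I) ≈ -8.4651 - 4.1504*I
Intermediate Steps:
n(M, f) = 1 + 2*M (n(M, f) = 2*M + 1 = 1 + 2*M)
z(h, g) = -1/(1 + 2*(5 + h)/(g + h)) (z(h, g) = -1/(1 + 2*((h + 5)/(g + h))) = -1/(1 + 2*((5 + h)/(g + h))) = -1/(1 + 2*(5 + h)/(g + h)))
q(Z) = -2*Z/(10 + 4*Z) (q(Z) = (-Z - Z)/(10 + Z + 3*Z) = (-2*Z)/(10 + 4*Z) = -2*Z/(10 + 4*Z))
q(√(-29 + 3))*21 = -√(-29 + 3)/(5 + 2*√(-29 + 3))*21 = -√(-26)/(5 + 2*√(-26))*21 = -I*√26/(5 + 2*(I*√26))*21 = -I*√26/(5 + 2*I*√26)*21 = -21*I*√26/(5 + 2*I*√26)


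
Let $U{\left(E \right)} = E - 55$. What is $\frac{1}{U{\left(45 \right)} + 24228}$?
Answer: $\frac{1}{24218} \approx 4.1292 \cdot 10^{-5}$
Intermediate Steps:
$U{\left(E \right)} = -55 + E$
$\frac{1}{U{\left(45 \right)} + 24228} = \frac{1}{\left(-55 + 45\right) + 24228} = \frac{1}{-10 + 24228} = \frac{1}{24218}$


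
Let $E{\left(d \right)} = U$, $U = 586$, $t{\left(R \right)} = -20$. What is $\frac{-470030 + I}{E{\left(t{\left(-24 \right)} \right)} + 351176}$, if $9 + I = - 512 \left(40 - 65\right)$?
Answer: $- \frac{152413}{117254} \approx -1.2999$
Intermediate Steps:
$I = 12791$ ($I = -9 - 512 \left(40 - 65\right) = -9 - -12800 = -9 + 12800 = 12791$)
$E{\left(d \right)} = 586$
$\frac{-470030 + I}{E{\left(t{\left(-24 \right)} \right)} + 351176} = \frac{-470030 + 12791}{586 + 351176} = - \frac{457239}{351762} = \left(-457239\right) \frac{1}{351762} = - \frac{152413}{117254}$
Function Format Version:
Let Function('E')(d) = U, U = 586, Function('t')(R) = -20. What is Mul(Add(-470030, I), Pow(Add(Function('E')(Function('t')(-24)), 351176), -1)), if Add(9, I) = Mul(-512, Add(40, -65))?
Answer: Rational(-152413, 117254) ≈ -1.2999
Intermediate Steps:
I = 12791 (I = Add(-9, Mul(-512, Add(40, -65))) = Add(-9, Mul(-512, -25)) = Add(-9, 12800) = 12791)
Function('E')(d) = 586
Mul(Add(-470030, I), Pow(Add(Function('E')(Function('t')(-24)), 351176), -1)) = Mul(Add(-470030, 12791), Pow(Add(586, 351176), -1)) = Mul(-457239, Pow(351762, -1)) = Mul(-457239, Rational(1, 351762)) = Rational(-152413, 117254)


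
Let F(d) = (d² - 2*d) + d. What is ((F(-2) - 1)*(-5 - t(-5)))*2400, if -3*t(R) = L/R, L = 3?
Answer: -62400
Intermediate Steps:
t(R) = -1/R
F(d) = d² - d
((F(-2) - 1)*(-5 - t(-5)))*2400 = ((-2*(-1 - 2) - 1)*(-5 - (-1)/(-5)))*2400 = ((-2*(-3) - 1)*(-5 - (-1)*(-1)/5))*2400 = ((6 - 1)*(-5 - 1*⅕))*2400 = (5*(-5 - ⅕))*2400 = (5*(-26/5))*2400 = -26*2400 = -62400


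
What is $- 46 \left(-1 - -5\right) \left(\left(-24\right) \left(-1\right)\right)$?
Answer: $-4416$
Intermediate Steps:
$- 46 \left(-1 - -5\right) \left(\left(-24\right) \left(-1\right)\right) = - 46 \left(-1 + 5\right) 24 = \left(-46\right) 4 \cdot 24 = \left(-184\right) 24 = -4416$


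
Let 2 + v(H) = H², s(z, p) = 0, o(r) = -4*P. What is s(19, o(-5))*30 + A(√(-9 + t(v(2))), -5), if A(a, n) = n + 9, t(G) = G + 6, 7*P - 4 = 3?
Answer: 4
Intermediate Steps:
P = 1 (P = 4/7 + (⅐)*3 = 4/7 + 3/7 = 1)
o(r) = -4 (o(r) = -4*1 = -4)
v(H) = -2 + H²
t(G) = 6 + G
A(a, n) = 9 + n
s(19, o(-5))*30 + A(√(-9 + t(v(2))), -5) = 0*30 + (9 - 5) = 0 + 4 = 4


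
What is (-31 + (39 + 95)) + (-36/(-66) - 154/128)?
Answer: 72049/704 ≈ 102.34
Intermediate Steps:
(-31 + (39 + 95)) + (-36/(-66) - 154/128) = (-31 + 134) + (-36*(-1/66) - 154*1/128) = 103 + (6/11 - 77/64) = 103 - 463/704 = 72049/704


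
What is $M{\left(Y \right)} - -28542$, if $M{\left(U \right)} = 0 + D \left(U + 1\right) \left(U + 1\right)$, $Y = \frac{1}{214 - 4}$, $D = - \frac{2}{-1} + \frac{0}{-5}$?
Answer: $\frac{629395621}{22050} \approx 28544.0$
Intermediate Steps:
$D = 2$ ($D = \left(-2\right) \left(-1\right) + 0 \left(- \frac{1}{5}\right) = 2 + 0 = 2$)
$Y = \frac{1}{210} \approx 0.0047619$
$M{\left(U \right)} = 2 \left(1 + U\right)^{2}$ ($M{\left(U \right)} = 0 + 2 \left(U + 1\right) \left(U + 1\right) = 0 + 2 \left(1 + U\right) \left(1 + U\right) = 0 + 2 \left(1 + U\right)^{2} = 2 \left(1 + U\right)^{2}$)
$M{\left(Y \right)} - -28542 = 2 \left(1 + \frac{1}{210}\right)^{2} - -28542 = 2 \left(\frac{211}{210}\right)^{2} + 28542 = 2 \cdot \frac{44521}{44100} + 28542 = \frac{44521}{22050} + 28542 = \frac{629395621}{22050}$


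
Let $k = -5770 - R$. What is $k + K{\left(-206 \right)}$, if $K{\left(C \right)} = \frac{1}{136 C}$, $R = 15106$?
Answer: $- \frac{584862017}{28016} \approx -20876.0$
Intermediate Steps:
$K{\left(C \right)} = \frac{1}{136 C}$
$k = -20876$ ($k = -5770 - 15106 = -20876$)
$k + K{\left(-206 \right)} = -20876 + \frac{1}{136 \left(-206\right)} = -20876 + \frac{1}{136} \left(- \frac{1}{206}\right) = -20876 - \frac{1}{28016} = - \frac{584862017}{28016}$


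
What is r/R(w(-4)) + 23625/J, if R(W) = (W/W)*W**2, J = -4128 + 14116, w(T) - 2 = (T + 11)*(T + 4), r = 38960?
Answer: 97306745/9988 ≈ 9742.4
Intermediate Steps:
w(T) = 2 + (4 + T)*(11 + T) (w(T) = 2 + (T + 11)*(T + 4) = 2 + (11 + T)*(4 + T) = 2 + (4 + T)*(11 + T))
J = 9988
R(W) = W**2 (R(W) = 1*W**2 = W**2)
r/R(w(-4)) + 23625/J = 38960/((46 + (-4)**2 + 15*(-4))**2) + 23625/9988 = 38960/((46 + 16 - 60)**2) + 23625*(1/9988) = 38960/(2**2) + 23625/9988 = 38960/4 + 23625/9988 = 38960*(1/4) + 23625/9988 = 9740 + 23625/9988 = 97306745/9988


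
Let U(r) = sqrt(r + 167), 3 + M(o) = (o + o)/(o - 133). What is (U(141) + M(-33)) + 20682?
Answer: 1716390/83 + 2*sqrt(77) ≈ 20697.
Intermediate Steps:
M(o) = -3 + 2*o/(-133 + o) (M(o) = -3 + (o + o)/(o - 133) = -3 + (2*o)/(-133 + o) = -3 + 2*o/(-133 + o))
U(r) = sqrt(167 + r)
(U(141) + M(-33)) + 20682 = (sqrt(167 + 141) + (399 - 1*(-33))/(-133 - 33)) + 20682 = (sqrt(308) + (399 + 33)/(-166)) + 20682 = (2*sqrt(77) - 1/166*432) + 20682 = (2*sqrt(77) - 216/83) + 20682 = (-216/83 + 2*sqrt(77)) + 20682 = 1716390/83 + 2*sqrt(77)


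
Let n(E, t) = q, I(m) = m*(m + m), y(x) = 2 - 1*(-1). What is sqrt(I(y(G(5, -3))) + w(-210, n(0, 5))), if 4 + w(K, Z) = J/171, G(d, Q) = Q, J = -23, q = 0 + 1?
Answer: sqrt(45049)/57 ≈ 3.7236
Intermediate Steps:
q = 1
y(x) = 3 (y(x) = 2 + 1 = 3)
I(m) = 2*m**2 (I(m) = m*(2*m) = 2*m**2)
n(E, t) = 1
w(K, Z) = -707/171 (w(K, Z) = -4 - 23/171 = -707/171)
sqrt(I(y(G(5, -3))) + w(-210, n(0, 5))) = sqrt(2*3**2 - 707/171) = sqrt(2*9 - 707/171) = sqrt(18 - 707/171) = sqrt(2371/171) = sqrt(45049)/57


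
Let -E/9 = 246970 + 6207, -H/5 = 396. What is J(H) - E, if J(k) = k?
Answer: 2276613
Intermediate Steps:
H = -1980 (H = -5*396 = -1980)
E = -2278593 (E = -9*(246970 + 6207) = -9*253177 = -2278593)
J(H) - E = -1980 - 1*(-2278593) = -1980 + 2278593 = 2276613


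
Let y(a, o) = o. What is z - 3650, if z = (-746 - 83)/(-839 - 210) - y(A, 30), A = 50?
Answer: -3859491/1049 ≈ -3679.2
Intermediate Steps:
z = -30641/1049 (z = (-746 - 83)/(-839 - 210) - 1*30 = -829/(-1049) - 30 = -829*(-1/1049) - 30 = 829/1049 - 30 = -30641/1049 ≈ -29.210)
z - 3650 = -30641/1049 - 3650 = -3859491/1049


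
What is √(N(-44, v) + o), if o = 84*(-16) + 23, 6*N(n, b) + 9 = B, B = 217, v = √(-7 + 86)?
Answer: I*√11577/3 ≈ 35.865*I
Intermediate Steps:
v = √79 ≈ 8.8882
N(n, b) = 104/3 (N(n, b) = -3/2 + (⅙)*217 = -3/2 + 217/6 = 104/3)
o = -1321 (o = -1344 + 23 = -1321)
√(N(-44, v) + o) = √(104/3 - 1321) = √(-3859/3) = I*√11577/3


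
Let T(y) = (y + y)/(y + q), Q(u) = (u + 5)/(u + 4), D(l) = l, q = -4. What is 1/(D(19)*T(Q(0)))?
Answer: -11/190 ≈ -0.057895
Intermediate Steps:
Q(u) = (5 + u)/(4 + u)
T(y) = 2*y/(-4 + y) (T(y) = (y + y)/(y - 4) = (2*y)/(-4 + y) = 2*y/(-4 + y))
1/(D(19)*T(Q(0))) = 1/(19*(2*((5 + 0)/(4 + 0))/(-4 + (5 + 0)/(4 + 0)))) = 1/(19*(2*(5/4)/(-4 + 5/4))) = 1/(19*(2*(5/4)/(-11/4))) = 1/(19*(2*(5/4)*(-4/11))) = 1/(19*(-10/11)) = 1/(-190/11) = -11/190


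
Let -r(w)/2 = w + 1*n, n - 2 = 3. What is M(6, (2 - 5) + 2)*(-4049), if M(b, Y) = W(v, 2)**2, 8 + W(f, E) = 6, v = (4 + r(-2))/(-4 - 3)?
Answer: -16196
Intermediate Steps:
n = 5 (n = 2 + 3 = 5)
r(w) = -10 - 2*w (r(w) = -2*(w + 1*5) = -2*(w + 5) = -2*(5 + w) = -10 - 2*w)
v = 2/7 (v = (4 + (-10 - 2*(-2)))/(-4 - 3) = (4 + (-10 + 4))/(-7) = (4 - 6)*(-1/7) = -2*(-1/7) = 2/7 ≈ 0.28571)
W(f, E) = -2 (W(f, E) = -8 + 6 = -2)
M(b, Y) = 4 (M(b, Y) = (-2)**2 = 4)
M(6, (2 - 5) + 2)*(-4049) = 4*(-4049) = -16196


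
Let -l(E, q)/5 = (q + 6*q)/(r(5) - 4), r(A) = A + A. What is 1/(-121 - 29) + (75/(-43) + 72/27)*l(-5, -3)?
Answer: 17347/1075 ≈ 16.137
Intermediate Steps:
r(A) = 2*A
l(E, q) = -35*q/6 (l(E, q) = -5*(q + 6*q)/(2*5 - 4) = -5*7*q/(10 - 4) = -5*7*q/6 = -35*q/6)
1/(-121 - 29) + (75/(-43) + 72/27)*l(-5, -3) = 1/(-121 - 29) + (75/(-43) + 72/27)*(-35/6*(-3)) = 1/(-150) + (75*(-1/43) + 72*(1/27))*(35/2) = -1/150 + (-75/43 + 8/3)*(35/2) = -1/150 + (119/129)*(35/2) = -1/150 + 4165/258 = 17347/1075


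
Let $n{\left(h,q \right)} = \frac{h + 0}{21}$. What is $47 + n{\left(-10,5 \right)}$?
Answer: $\frac{977}{21} \approx 46.524$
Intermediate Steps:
$n{\left(h,q \right)} = \frac{h}{21}$ ($n{\left(h,q \right)} = h \frac{1}{21} = \frac{h}{21}$)
$47 + n{\left(-10,5 \right)} = 47 + \frac{1}{21} \left(-10\right) = 47 - \frac{10}{21} = \frac{977}{21}$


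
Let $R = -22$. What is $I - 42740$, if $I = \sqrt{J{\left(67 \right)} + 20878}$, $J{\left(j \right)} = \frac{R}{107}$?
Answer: $-42740 + \frac{2 \sqrt{59757467}}{107} \approx -42596.0$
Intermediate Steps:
$J{\left(j \right)} = - \frac{22}{107}$
$I = \frac{2 \sqrt{59757467}}{107}$ ($I = \sqrt{- \frac{22}{107} + 20878} = \sqrt{\frac{2233924}{107}} = \frac{2 \sqrt{59757467}}{107} \approx 144.49$)
$I - 42740 = \frac{2 \sqrt{59757467}}{107} - 42740 = -42740 + \frac{2 \sqrt{59757467}}{107}$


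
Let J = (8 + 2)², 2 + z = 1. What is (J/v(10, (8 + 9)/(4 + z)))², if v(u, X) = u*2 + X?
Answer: 90000/5929 ≈ 15.180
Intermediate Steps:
z = -1 (z = -2 + 1 = -1)
v(u, X) = X + 2*u (v(u, X) = 2*u + X = X + 2*u)
J = 100 (J = 10² = 100)
(J/v(10, (8 + 9)/(4 + z)))² = (100/((8 + 9)/(4 - 1) + 2*10))² = (100/(17/3 + 20))² = (100/(77/3))² = (100*(3/77))² = (300/77)² = 90000/5929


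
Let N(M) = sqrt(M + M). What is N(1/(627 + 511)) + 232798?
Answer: 232798 + sqrt(569)/569 ≈ 2.3280e+5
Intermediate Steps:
N(M) = sqrt(2)*sqrt(M) (N(M) = sqrt(2*M) = sqrt(2)*sqrt(M))
N(1/(627 + 511)) + 232798 = sqrt(2)*sqrt(1/(627 + 511)) + 232798 = sqrt(2)*sqrt(1/1138) + 232798 = sqrt(2)*(sqrt(1138)/1138) + 232798 = sqrt(569)/569 + 232798 = 232798 + sqrt(569)/569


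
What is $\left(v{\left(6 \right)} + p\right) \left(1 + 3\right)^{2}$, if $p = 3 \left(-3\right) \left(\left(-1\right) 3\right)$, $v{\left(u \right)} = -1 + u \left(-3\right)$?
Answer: $128$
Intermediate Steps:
$v{\left(u \right)} = -1 - 3 u$
$p = 27$ ($p = \left(-9\right) \left(-3\right) = 27$)
$\left(v{\left(6 \right)} + p\right) \left(1 + 3\right)^{2} = \left(\left(-1 - 18\right) + 27\right) \left(1 + 3\right)^{2} = \left(\left(-1 - 18\right) + 27\right) 4^{2} = \left(-19 + 27\right) 16 = 8 \cdot 16 = 128$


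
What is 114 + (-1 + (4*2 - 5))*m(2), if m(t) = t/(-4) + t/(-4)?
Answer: 112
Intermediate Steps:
m(t) = -t/2 (m(t) = t*(-¼) + t*(-¼) = -t/4 - t/4 = -t/2)
114 + (-1 + (4*2 - 5))*m(2) = 114 + (-1 + (4*2 - 5))*(-½*2) = 114 + (-1 + (8 - 5))*(-1) = 114 + (-1 + 3)*(-1) = 114 + 2*(-1) = 114 - 2 = 112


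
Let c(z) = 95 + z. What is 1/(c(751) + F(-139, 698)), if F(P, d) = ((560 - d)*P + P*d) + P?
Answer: -1/77133 ≈ -1.2965e-5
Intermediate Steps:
F(P, d) = P + P*d + P*(560 - d) (F(P, d) = (P*(560 - d) + P*d) + P = (P*d + P*(560 - d)) + P = P + P*d + P*(560 - d))
1/(c(751) + F(-139, 698)) = 1/((95 + 751) + 561*(-139)) = 1/(846 - 77979) = 1/(-77133) = -1/77133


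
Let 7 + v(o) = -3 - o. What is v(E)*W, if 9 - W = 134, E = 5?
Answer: 1875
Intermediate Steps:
v(o) = -10 - o (v(o) = -7 + (-3 - o) = -10 - o)
W = -125 (W = 9 - 1*134 = 9 - 134 = -125)
v(E)*W = (-10 - 1*5)*(-125) = (-10 - 5)*(-125) = -15*(-125) = 1875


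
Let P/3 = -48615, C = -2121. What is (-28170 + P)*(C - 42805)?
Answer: 7817797890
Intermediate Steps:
P = -145845 (P = 3*(-48615) = -145845)
(-28170 + P)*(C - 42805) = (-28170 - 145845)*(-2121 - 42805) = -174015*(-44926) = 7817797890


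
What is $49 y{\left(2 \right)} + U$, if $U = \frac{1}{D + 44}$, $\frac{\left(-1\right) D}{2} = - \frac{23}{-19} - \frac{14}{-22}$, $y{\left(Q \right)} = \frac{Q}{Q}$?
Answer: $\frac{412985}{8424} \approx 49.025$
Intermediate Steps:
$y{\left(Q \right)} = 1$
$D = - \frac{772}{209}$ ($D = - 2 \left(- \frac{23}{-19} - \frac{14}{-22}\right) = - 2 \left(\left(-23\right) \left(- \frac{1}{19}\right) - - \frac{7}{11}\right) = - 2 \left(\frac{23}{19} + \frac{7}{11}\right) = \left(-2\right) \frac{386}{209} = - \frac{772}{209} \approx -3.6938$)
$U = \frac{209}{8424}$ ($U = \frac{1}{- \frac{772}{209} + 44} = \frac{1}{\frac{8424}{209}} = \frac{209}{8424} \approx 0.02481$)
$49 y{\left(2 \right)} + U = 49 \cdot 1 + \frac{209}{8424} = 49 + \frac{209}{8424} = \frac{412985}{8424}$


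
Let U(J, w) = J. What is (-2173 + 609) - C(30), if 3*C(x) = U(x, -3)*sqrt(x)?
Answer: -1564 - 10*sqrt(30) ≈ -1618.8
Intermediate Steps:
C(x) = x**(3/2)/3 (C(x) = (x*sqrt(x))/3 = x**(3/2)/3)
(-2173 + 609) - C(30) = (-2173 + 609) - 30**(3/2)/3 = -1564 - 30*sqrt(30)/3 = -1564 - 10*sqrt(30)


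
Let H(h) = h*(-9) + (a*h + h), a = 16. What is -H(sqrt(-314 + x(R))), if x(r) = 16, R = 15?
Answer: -8*I*sqrt(298) ≈ -138.1*I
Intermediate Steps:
H(h) = 8*h (H(h) = h*(-9) + (16*h + h) = -9*h + 17*h = 8*h)
-H(sqrt(-314 + x(R))) = -8*sqrt(-314 + 16) = -8*sqrt(-298) = -8*I*sqrt(298)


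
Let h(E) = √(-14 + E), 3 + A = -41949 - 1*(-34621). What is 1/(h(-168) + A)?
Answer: -7331/53743743 - I*√182/53743743 ≈ -0.00013641 - 2.5102e-7*I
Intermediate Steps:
A = -7331 (A = -3 + (-41949 - 1*(-34621)) = -3 + (-41949 + 34621) = -3 - 7328 = -7331)
1/(h(-168) + A) = 1/(√(-14 - 168) - 7331) = 1/(√(-182) - 7331) = 1/(I*√182 - 7331) = 1/(-7331 + I*√182)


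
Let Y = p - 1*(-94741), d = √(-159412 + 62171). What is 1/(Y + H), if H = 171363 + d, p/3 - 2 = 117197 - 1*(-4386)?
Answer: 630859/397983175122 - I*√97241/397983175122 ≈ 1.5851e-6 - 7.8354e-10*I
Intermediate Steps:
d = I*√97241 (d = √(-97241) = I*√97241 ≈ 311.83*I)
p = 364755 (p = 6 + 3*(117197 - 1*(-4386)) = 6 + 3*(117197 + 4386) = 6 + 3*121583 = 6 + 364749 = 364755)
H = 171363 + I*√97241 ≈ 1.7136e+5 + 311.83*I
Y = 459496 (Y = 364755 - 1*(-94741) = 364755 + 94741 = 459496)
1/(Y + H) = 1/(459496 + (171363 + I*√97241)) = 1/(630859 + I*√97241)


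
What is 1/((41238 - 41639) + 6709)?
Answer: 1/6308 ≈ 0.00015853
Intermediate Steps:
1/((41238 - 41639) + 6709) = 1/(-401 + 6709) = 1/6308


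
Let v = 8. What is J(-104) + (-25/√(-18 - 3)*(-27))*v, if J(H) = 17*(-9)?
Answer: -153 - 1800*I*√21/7 ≈ -153.0 - 1178.4*I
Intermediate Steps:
J(H) = -153
J(-104) + (-25/√(-18 - 3)*(-27))*v = -153 + (-25/√(-18 - 3)*(-27))*8 = -153 + (-25*(-I*√21/21)*(-27))*8 = -153 + (-(-25)*I*√21/21*(-27))*8 = -153 + ((25*I*√21/21)*(-27))*8 = -153 - 225*I*√21/7*8 = -153 - 1800*I*√21/7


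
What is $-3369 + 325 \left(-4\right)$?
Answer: $-4669$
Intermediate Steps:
$-3369 + 325 \left(-4\right) = -3369 - 1300 = -4669$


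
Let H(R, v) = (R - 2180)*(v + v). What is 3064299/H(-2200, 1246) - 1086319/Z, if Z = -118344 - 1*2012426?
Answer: 25370533581/110748901520 ≈ 0.22908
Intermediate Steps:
Z = -2130770 (Z = -118344 - 2012426 = -2130770)
H(R, v) = 2*v*(-2180 + R) (H(R, v) = (-2180 + R)*(2*v) = 2*v*(-2180 + R))
3064299/H(-2200, 1246) - 1086319/Z = 3064299/((2*1246*(-2180 - 2200))) - 1086319/(-2130770) = 3064299/((2*1246*(-4380))) - 1086319*(-1/2130770) = 3064299/(-10914960) + 1086319/2130770 = 3064299*(-1/10914960) + 1086319/2130770 = -145919/519760 + 1086319/2130770 = 25370533581/110748901520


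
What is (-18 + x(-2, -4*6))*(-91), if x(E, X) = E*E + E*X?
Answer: -3094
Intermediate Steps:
x(E, X) = E² + E*X
(-18 + x(-2, -4*6))*(-91) = (-18 - 2*(-2 - 4*6))*(-91) = (-18 - 2*(-2 - 24))*(-91) = (-18 - 2*(-26))*(-91) = (-18 + 52)*(-91) = 34*(-91) = -3094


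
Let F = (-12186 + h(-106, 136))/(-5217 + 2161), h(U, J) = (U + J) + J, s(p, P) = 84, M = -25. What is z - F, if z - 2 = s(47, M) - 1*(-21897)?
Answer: 16792007/764 ≈ 21979.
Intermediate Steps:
h(U, J) = U + 2*J (h(U, J) = (J + U) + J = U + 2*J)
F = 3005/764 (F = (-12186 + (-106 + 2*136))/(-5217 + 2161) = (-12186 + (-106 + 272))/(-3056) = (-12186 + 166)*(-1/3056) = -12020*(-1/3056) = 3005/764 ≈ 3.9332)
z = 21983 (z = 2 + (84 - 1*(-21897)) = 2 + (84 + 21897) = 2 + 21981 = 21983)
z - F = 21983 - 1*3005/764 = 21983 - 3005/764 = 16792007/764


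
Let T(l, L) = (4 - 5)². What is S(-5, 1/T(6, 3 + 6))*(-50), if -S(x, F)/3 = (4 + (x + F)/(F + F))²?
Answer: 600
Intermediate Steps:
T(l, L) = 1 (T(l, L) = (-1)² = 1)
S(x, F) = -3*(4 + (F + x)/(2*F))² (S(x, F) = -3*(4 + (x + F)/(F + F))² = -3*(4 + (F + x)/((2*F)))² = -3*(4 + (F + x)*(1/(2*F)))² = -3*(4 + (F + x)/(2*F))²)
S(-5, 1/T(6, 3 + 6))*(-50) = -3*(-5 + 9/1)²/(4*(1/1)²)*(-50) = -¾*(-5 + 9*1)²/1²*(-50) = -¾*1*(-5 + 9)²*(-50) = -¾*1*4²*(-50) = -¾*1*16*(-50) = -12*(-50) = 600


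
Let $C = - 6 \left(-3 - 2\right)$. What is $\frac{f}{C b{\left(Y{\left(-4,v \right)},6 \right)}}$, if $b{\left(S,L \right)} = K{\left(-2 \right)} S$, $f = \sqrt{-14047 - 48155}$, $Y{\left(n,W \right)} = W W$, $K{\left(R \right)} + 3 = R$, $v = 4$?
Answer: $- \frac{i \sqrt{62202}}{2400} \approx - 0.10392 i$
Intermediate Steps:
$K{\left(R \right)} = -3 + R$
$Y{\left(n,W \right)} = W^{2}$
$f = i \sqrt{62202}$ ($f = \sqrt{-62202} = i \sqrt{62202} \approx 249.4 i$)
$b{\left(S,L \right)} = - 5 S$ ($b{\left(S,L \right)} = \left(-3 - 2\right) S = - 5 S$)
$C = 30$ ($C = \left(-6\right) \left(-5\right) = 30$)
$\frac{f}{C b{\left(Y{\left(-4,v \right)},6 \right)}} = \frac{i \sqrt{62202}}{30 \left(- 5 \cdot 4^{2}\right)} = \frac{i \sqrt{62202}}{30 \left(\left(-5\right) 16\right)} = \frac{i \sqrt{62202}}{30 \left(-80\right)} = \frac{i \sqrt{62202}}{-2400} = i \sqrt{62202} \left(- \frac{1}{2400}\right) = - \frac{i \sqrt{62202}}{2400}$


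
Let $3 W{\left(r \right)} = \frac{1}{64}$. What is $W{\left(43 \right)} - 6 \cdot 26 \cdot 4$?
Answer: $- \frac{119807}{192} \approx -624.0$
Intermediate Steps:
$W{\left(r \right)} = \frac{1}{192}$ ($W{\left(r \right)} = \frac{1}{3 \cdot 64} = \frac{1}{3} \cdot \frac{1}{64} = \frac{1}{192}$)
$W{\left(43 \right)} - 6 \cdot 26 \cdot 4 = \frac{1}{192} - 6 \cdot 26 \cdot 4 = \frac{1}{192} - 156 \cdot 4 = \frac{1}{192} - 624 = - \frac{119807}{192}$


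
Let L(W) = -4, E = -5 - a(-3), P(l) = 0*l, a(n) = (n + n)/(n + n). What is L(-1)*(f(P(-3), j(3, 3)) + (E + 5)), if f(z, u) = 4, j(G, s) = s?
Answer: -12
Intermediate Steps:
a(n) = 1 (a(n) = (2*n)/((2*n)) = (2*n)*(1/(2*n)) = 1)
P(l) = 0
E = -6 (E = -5 - 1*1 = -5 - 1 = -6)
L(-1)*(f(P(-3), j(3, 3)) + (E + 5)) = -4*(4 + (-6 + 5)) = -4*(4 - 1) = -4*3 = -12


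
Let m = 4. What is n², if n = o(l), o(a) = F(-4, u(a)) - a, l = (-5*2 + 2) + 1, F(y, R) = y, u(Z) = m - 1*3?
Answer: 9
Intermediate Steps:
u(Z) = 1 (u(Z) = 4 - 1*3 = 4 - 3 = 1)
l = -7 (l = (-10 + 2) + 1 = -8 + 1 = -7)
o(a) = -4 - a
n = 3 (n = -4 - 1*(-7) = -4 + 7 = 3)
n² = 3² = 9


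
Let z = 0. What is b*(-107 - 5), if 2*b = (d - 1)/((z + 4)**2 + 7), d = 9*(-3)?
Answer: 1568/23 ≈ 68.174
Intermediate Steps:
d = -27
b = -14/23 (b = ((-27 - 1)/((0 + 4)**2 + 7))/2 = (-28/(4**2 + 7))/2 = (-28/(16 + 7))/2 = (-28/23)/2 = (-28*1/23)/2 = (1/2)*(-28/23) = -14/23 ≈ -0.60870)
b*(-107 - 5) = -14*(-107 - 5)/23 = -14/23*(-112) = 1568/23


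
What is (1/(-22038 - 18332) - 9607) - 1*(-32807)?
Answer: 936583999/40370 ≈ 23200.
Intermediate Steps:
(1/(-22038 - 18332) - 9607) - 1*(-32807) = (1/(-40370) - 9607) + 32807 = (-1/40370 - 9607) + 32807 = -387834591/40370 + 32807 = 936583999/40370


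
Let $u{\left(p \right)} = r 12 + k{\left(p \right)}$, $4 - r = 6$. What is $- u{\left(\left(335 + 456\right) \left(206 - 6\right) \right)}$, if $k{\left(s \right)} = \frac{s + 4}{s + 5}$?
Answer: $\frac{3638716}{158205} \approx 23.0$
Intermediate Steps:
$r = -2$ ($r = 4 - 6 = -2$)
$k{\left(s \right)} = \frac{4 + s}{5 + s}$
$u{\left(p \right)} = -24 + \frac{4 + p}{5 + p}$ ($u{\left(p \right)} = \left(-2\right) 12 + \frac{4 + p}{5 + p} = -24 + \frac{4 + p}{5 + p}$)
$- u{\left(\left(335 + 456\right) \left(206 - 6\right) \right)} = - \frac{-116 - 23 \left(335 + 456\right) \left(206 - 6\right)}{5 + \left(335 + 456\right) \left(206 - 6\right)} = - \frac{-116 - 23 \cdot 791 \left(206 - 6\right)}{5 + 791 \left(206 - 6\right)} = - \frac{-116 - 23 \cdot 791 \cdot 200}{5 + 791 \cdot 200} = - \frac{-116 - 3638600}{5 + 158200} = - \frac{-116 - 3638600}{158205} = - \frac{-3638716}{158205} = \left(-1\right) \left(- \frac{3638716}{158205}\right) = \frac{3638716}{158205}$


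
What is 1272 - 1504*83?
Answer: -123560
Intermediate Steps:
1272 - 1504*83 = 1272 - 124832 = -123560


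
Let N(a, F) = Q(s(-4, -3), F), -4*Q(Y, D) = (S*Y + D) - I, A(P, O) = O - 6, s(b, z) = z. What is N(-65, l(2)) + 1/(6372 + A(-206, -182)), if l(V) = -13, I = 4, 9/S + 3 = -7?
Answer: 13818/3865 ≈ 3.5752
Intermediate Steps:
S = -9/10 (S = 9/(-3 - 7) = 9/(-10) = 9*(-1/10) = -9/10 ≈ -0.90000)
A(P, O) = -6 + O
Q(Y, D) = 1 - D/4 + 9*Y/40 (Q(Y, D) = -((-9*Y/10 + D) - 1*4)/4 = -((D - 9*Y/10) - 4)/4 = -(-4 + D - 9*Y/10)/4 = 1 - D/4 + 9*Y/40)
N(a, F) = 13/40 - F/4 (N(a, F) = 1 - F/4 + (9/40)*(-3) = 1 - F/4 - 27/40 = 13/40 - F/4)
N(-65, l(2)) + 1/(6372 + A(-206, -182)) = (13/40 - 1/4*(-13)) + 1/(6372 + (-6 - 182)) = (13/40 + 13/4) + 1/(6372 - 188) = 143/40 + 1/6184 = 13818/3865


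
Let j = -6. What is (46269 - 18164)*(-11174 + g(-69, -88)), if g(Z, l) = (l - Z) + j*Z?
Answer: -302943795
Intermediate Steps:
g(Z, l) = l - 7*Z (g(Z, l) = (l - Z) - 6*Z = l - 7*Z)
(46269 - 18164)*(-11174 + g(-69, -88)) = (46269 - 18164)*(-11174 + (-88 - 7*(-69))) = 28105*(-11174 + (-88 + 483)) = 28105*(-11174 + 395) = 28105*(-10779) = -302943795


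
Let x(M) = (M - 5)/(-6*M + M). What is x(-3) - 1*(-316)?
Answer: 4732/15 ≈ 315.47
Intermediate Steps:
x(M) = -(-5 + M)/(5*M) (x(M) = (-5 + M)/((-5*M)) = (-5 + M)*(-1/(5*M)) = -(-5 + M)/(5*M))
x(-3) - 1*(-316) = (1/5)*(5 - 1*(-3))/(-3) - 1*(-316) = (1/5)*(-1/3)*(5 + 3) + 316 = (1/5)*(-1/3)*8 + 316 = -8/15 + 316 = 4732/15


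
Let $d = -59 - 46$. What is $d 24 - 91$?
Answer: $-2611$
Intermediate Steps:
$d = -105$
$d 24 - 91 = \left(-105\right) 24 - 91 = -2520 - 91 = -2611$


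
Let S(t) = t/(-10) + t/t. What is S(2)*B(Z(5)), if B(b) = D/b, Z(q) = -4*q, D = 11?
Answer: -11/25 ≈ -0.44000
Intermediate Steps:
S(t) = 1 - t/10 (S(t) = t*(-⅒) + 1 = -t/10 + 1 = 1 - t/10)
B(b) = 11/b
S(2)*B(Z(5)) = (1 - ⅒*2)*(11/((-4*5))) = (1 - ⅕)*(11/(-20)) = 4*(11*(-1/20))/5 = (⅘)*(-11/20) = -11/25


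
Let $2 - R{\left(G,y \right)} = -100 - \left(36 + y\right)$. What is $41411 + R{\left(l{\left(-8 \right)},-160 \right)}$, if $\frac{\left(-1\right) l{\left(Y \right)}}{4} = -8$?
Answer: $41389$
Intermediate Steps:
$l{\left(Y \right)} = 32$ ($l{\left(Y \right)} = \left(-4\right) \left(-8\right) = 32$)
$R{\left(G,y \right)} = 138 + y$ ($R{\left(G,y \right)} = 2 - \left(-100 - \left(36 + y\right)\right) = 2 - \left(-136 - y\right) = 2 + \left(136 + y\right) = 138 + y$)
$41411 + R{\left(l{\left(-8 \right)},-160 \right)} = 41411 + \left(138 - 160\right) = 41411 - 22 = 41389$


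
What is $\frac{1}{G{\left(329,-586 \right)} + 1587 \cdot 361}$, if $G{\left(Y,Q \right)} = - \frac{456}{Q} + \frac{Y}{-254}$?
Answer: $\frac{74422}{42636846269} \approx 1.7455 \cdot 10^{-6}$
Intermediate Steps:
$G{\left(Y,Q \right)} = - \frac{456}{Q} - \frac{Y}{254}$ ($G{\left(Y,Q \right)} = - \frac{456}{Q} + Y \left(- \frac{1}{254}\right) = - \frac{456}{Q} - \frac{Y}{254}$)
$\frac{1}{G{\left(329,-586 \right)} + 1587 \cdot 361} = \frac{1}{\left(- \frac{456}{-586} - \frac{329}{254}\right) + 1587 \cdot 361} = \frac{1}{\left(\left(-456\right) \left(- \frac{1}{586}\right) - \frac{329}{254}\right) + 572907} = \frac{1}{\left(\frac{228}{293} - \frac{329}{254}\right) + 572907} = \frac{1}{- \frac{38485}{74422} + 572907} = \frac{1}{\frac{42636846269}{74422}} = \frac{74422}{42636846269}$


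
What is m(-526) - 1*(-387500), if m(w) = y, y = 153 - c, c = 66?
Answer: 387587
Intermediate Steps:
y = 87 (y = 153 - 1*66 = 153 - 66 = 87)
m(w) = 87
m(-526) - 1*(-387500) = 87 - 1*(-387500) = 87 + 387500 = 387587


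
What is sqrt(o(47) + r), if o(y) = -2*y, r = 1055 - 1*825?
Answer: 2*sqrt(34) ≈ 11.662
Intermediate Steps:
r = 230 (r = 1055 - 825 = 230)
sqrt(o(47) + r) = sqrt(-2*47 + 230) = sqrt(-94 + 230) = sqrt(136) = 2*sqrt(34)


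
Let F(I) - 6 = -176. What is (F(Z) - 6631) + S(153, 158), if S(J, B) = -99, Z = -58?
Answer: -6900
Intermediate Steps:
F(I) = -170 (F(I) = 6 - 176 = -170)
(F(Z) - 6631) + S(153, 158) = (-170 - 6631) - 99 = -6801 - 99 = -6900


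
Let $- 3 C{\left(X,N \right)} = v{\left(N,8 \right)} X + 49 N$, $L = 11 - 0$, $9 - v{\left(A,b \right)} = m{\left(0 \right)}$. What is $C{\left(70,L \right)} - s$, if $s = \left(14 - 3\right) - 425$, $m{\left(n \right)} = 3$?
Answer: $\frac{283}{3} \approx 94.333$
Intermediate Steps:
$v{\left(A,b \right)} = 6$ ($v{\left(A,b \right)} = 9 - 3 = 6$)
$L = 11$ ($L = 11 + 0 = 11$)
$C{\left(X,N \right)} = - 2 X - \frac{49 N}{3}$ ($C{\left(X,N \right)} = - \frac{6 X + 49 N}{3} = - 2 X - \frac{49 N}{3}$)
$s = -414$ ($s = 11 - 425 = -414$)
$C{\left(70,L \right)} - s = \left(\left(-2\right) 70 - \frac{539}{3}\right) - -414 = \left(-140 - \frac{539}{3}\right) + 414 = - \frac{959}{3} + 414 = \frac{283}{3}$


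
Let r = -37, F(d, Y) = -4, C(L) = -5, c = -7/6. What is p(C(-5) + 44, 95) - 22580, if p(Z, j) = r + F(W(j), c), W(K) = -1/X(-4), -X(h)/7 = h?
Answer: -22621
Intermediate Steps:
X(h) = -7*h
c = -7/6 (c = -7*⅙ = -7/6 ≈ -1.1667)
W(K) = -1/28 (W(K) = -1/((-7*(-4))) = -1/28)
p(Z, j) = -41 (p(Z, j) = -37 - 4 = -41)
p(C(-5) + 44, 95) - 22580 = -41 - 22580 = -22621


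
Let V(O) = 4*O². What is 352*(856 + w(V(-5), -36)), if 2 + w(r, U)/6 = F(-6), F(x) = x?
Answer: 284416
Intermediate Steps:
w(r, U) = -48 (w(r, U) = -12 + 6*(-6) = -12 - 36 = -48)
352*(856 + w(V(-5), -36)) = 352*(856 - 48) = 352*808 = 284416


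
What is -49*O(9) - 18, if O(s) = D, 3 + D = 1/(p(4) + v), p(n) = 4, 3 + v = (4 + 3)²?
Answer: 6401/50 ≈ 128.02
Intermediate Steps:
v = 46 (v = -3 + (4 + 3)² = -3 + 7² = -3 + 49 = 46)
D = -149/50 (D = -3 + 1/(4 + 46) = -3 + 1/50 = -149/50 ≈ -2.9800)
O(s) = -149/50
-49*O(9) - 18 = -49*(-149/50) - 18 = 7301/50 - 18 = 6401/50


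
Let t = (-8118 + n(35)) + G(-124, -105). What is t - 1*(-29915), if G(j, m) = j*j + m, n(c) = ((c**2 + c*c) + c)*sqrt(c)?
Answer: 37068 + 2485*sqrt(35) ≈ 51769.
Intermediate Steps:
n(c) = sqrt(c)*(c + 2*c**2) (n(c) = ((c**2 + c**2) + c)*sqrt(c) = (2*c**2 + c)*sqrt(c) = (c + 2*c**2)*sqrt(c) = sqrt(c)*(c + 2*c**2))
G(j, m) = m + j**2 (G(j, m) = j**2 + m = m + j**2)
t = 7153 + 2485*sqrt(35) (t = (-8118 + 35**(3/2)*(1 + 2*35)) + (-105 + (-124)**2) = (-8118 + (35*sqrt(35))*(1 + 70)) + (-105 + 15376) = (-8118 + (35*sqrt(35))*71) + 15271 = (-8118 + 2485*sqrt(35)) + 15271 = 7153 + 2485*sqrt(35) ≈ 21854.)
t - 1*(-29915) = (7153 + 2485*sqrt(35)) - 1*(-29915) = (7153 + 2485*sqrt(35)) + 29915 = 37068 + 2485*sqrt(35)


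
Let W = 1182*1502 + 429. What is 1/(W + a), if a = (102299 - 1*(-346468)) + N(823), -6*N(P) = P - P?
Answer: 1/2224560 ≈ 4.4953e-7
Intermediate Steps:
N(P) = 0 (N(P) = -(P - P)/6 = -1/6*0 = 0)
a = 448767 (a = (102299 - 1*(-346468)) + 0 = (102299 + 346468) + 0 = 448767 + 0 = 448767)
W = 1775793 (W = 1775364 + 429 = 1775793)
1/(W + a) = 1/(1775793 + 448767) = 1/2224560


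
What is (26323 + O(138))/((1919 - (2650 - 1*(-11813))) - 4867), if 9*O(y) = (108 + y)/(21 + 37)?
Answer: -2290142/1514757 ≈ -1.5119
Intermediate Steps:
O(y) = 6/29 + y/522 (O(y) = ((108 + y)/(21 + 37))/9 = ((108 + y)/58)/9 = ((108 + y)*(1/58))/9 = (54/29 + y/58)/9 = 6/29 + y/522)
(26323 + O(138))/((1919 - (2650 - 1*(-11813))) - 4867) = (26323 + (6/29 + (1/522)*138))/((1919 - (2650 - 1*(-11813))) - 4867) = (26323 + (6/29 + 23/87))/((1919 - (2650 + 11813)) - 4867) = (26323 + 41/87)/((1919 - 1*14463) - 4867) = 2290142/(87*((1919 - 14463) - 4867)) = 2290142/(87*(-12544 - 4867)) = (2290142/87)/(-17411) = (2290142/87)*(-1/17411) = -2290142/1514757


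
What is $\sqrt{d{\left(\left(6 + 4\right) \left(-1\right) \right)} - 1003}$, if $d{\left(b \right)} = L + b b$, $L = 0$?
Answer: $i \sqrt{903} \approx 30.05 i$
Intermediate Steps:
$d{\left(b \right)} = b^{2}$ ($d{\left(b \right)} = 0 + b b = 0 + b^{2} = b^{2}$)
$\sqrt{d{\left(\left(6 + 4\right) \left(-1\right) \right)} - 1003} = \sqrt{\left(\left(6 + 4\right) \left(-1\right)\right)^{2} - 1003} = \sqrt{\left(10 \left(-1\right)\right)^{2} - 1003} = \sqrt{\left(-10\right)^{2} - 1003} = \sqrt{100 - 1003} = \sqrt{-903} = i \sqrt{903}$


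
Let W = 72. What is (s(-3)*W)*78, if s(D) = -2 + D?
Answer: -28080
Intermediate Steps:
(s(-3)*W)*78 = ((-2 - 3)*72)*78 = -5*72*78 = -360*78 = -28080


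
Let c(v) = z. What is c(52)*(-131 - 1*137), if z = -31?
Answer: 8308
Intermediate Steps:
c(v) = -31
c(52)*(-131 - 1*137) = -31*(-131 - 1*137) = -31*(-131 - 137) = -31*(-268) = 8308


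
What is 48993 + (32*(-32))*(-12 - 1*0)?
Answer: 61281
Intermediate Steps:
48993 + (32*(-32))*(-12 - 1*0) = 48993 - 1024*(-12 + 0) = 48993 - 1024*(-12) = 48993 + 12288 = 61281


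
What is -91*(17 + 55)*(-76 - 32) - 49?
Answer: 707567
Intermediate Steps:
-91*(17 + 55)*(-76 - 32) - 49 = -6552*(-108) - 49 = -91*(-7776) - 49 = 707616 - 49 = 707567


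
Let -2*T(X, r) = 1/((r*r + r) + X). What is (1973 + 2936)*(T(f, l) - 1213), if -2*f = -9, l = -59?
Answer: -40806995210/6853 ≈ -5.9546e+6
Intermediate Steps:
f = 9/2 (f = -½*(-9) = 9/2 ≈ 4.5000)
T(X, r) = -1/(2*(X + r + r²)) (T(X, r) = -1/(2*((r*r + r) + X)) = -1/(2*((r² + r) + X)) = -1/(2*((r + r²) + X)) = -1/(2*(X + r + r²)))
(1973 + 2936)*(T(f, l) - 1213) = (1973 + 2936)*(-1/(2*(9/2) + 2*(-59) + 2*(-59)²) - 1213) = 4909*(-1/(9 - 118 + 2*3481) - 1213) = 4909*(-1/(9 - 118 + 6962) - 1213) = 4909*(-1/6853 - 1213) = 4909*(-8312690/6853) = -40806995210/6853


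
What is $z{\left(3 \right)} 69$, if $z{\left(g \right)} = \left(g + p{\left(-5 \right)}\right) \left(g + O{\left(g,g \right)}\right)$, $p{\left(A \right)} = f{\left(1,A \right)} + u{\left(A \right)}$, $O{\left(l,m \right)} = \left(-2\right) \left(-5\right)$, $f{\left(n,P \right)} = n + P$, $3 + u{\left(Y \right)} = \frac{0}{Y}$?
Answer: $-3588$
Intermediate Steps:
$u{\left(Y \right)} = -3$ ($u{\left(Y \right)} = -3 + \frac{0}{Y} = -3 + 0 = -3$)
$f{\left(n,P \right)} = P + n$
$O{\left(l,m \right)} = 10$
$p{\left(A \right)} = -2 + A$ ($p{\left(A \right)} = \left(A + 1\right) - 3 = \left(1 + A\right) - 3 = -2 + A$)
$z{\left(g \right)} = \left(-7 + g\right) \left(10 + g\right)$ ($z{\left(g \right)} = \left(g - 7\right) \left(g + 10\right) = \left(g - 7\right) \left(10 + g\right) = \left(-7 + g\right) \left(10 + g\right)$)
$z{\left(3 \right)} 69 = \left(-70 + 3^{2} + 3 \cdot 3\right) 69 = \left(-70 + 9 + 9\right) 69 = \left(-52\right) 69 = -3588$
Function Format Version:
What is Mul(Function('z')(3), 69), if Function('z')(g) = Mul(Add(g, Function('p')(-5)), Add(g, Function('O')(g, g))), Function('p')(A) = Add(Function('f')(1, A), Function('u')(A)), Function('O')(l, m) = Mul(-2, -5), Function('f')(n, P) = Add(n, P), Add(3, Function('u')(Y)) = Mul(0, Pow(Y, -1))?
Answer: -3588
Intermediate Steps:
Function('u')(Y) = -3 (Function('u')(Y) = Add(-3, Mul(0, Pow(Y, -1))) = Add(-3, 0) = -3)
Function('f')(n, P) = Add(P, n)
Function('O')(l, m) = 10
Function('p')(A) = Add(-2, A) (Function('p')(A) = Add(Add(A, 1), -3) = Add(Add(1, A), -3) = Add(-2, A))
Function('z')(g) = Mul(Add(-7, g), Add(10, g)) (Function('z')(g) = Mul(Add(g, Add(-2, -5)), Add(g, 10)) = Mul(Add(g, -7), Add(10, g)) = Mul(Add(-7, g), Add(10, g)))
Mul(Function('z')(3), 69) = Mul(Add(-70, Pow(3, 2), Mul(3, 3)), 69) = Mul(Add(-70, 9, 9), 69) = Mul(-52, 69) = -3588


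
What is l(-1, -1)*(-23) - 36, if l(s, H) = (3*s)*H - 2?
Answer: -59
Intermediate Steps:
l(s, H) = -2 + 3*H*s (l(s, H) = 3*H*s - 2 = -2 + 3*H*s)
l(-1, -1)*(-23) - 36 = (-2 + 3*(-1)*(-1))*(-23) - 36 = (-2 + 3)*(-23) - 36 = 1*(-23) - 36 = -23 - 36 = -59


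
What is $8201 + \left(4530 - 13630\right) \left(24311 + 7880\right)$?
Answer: $-292929899$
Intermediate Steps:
$8201 + \left(4530 - 13630\right) \left(24311 + 7880\right) = 8201 - 292938100 = -292929899$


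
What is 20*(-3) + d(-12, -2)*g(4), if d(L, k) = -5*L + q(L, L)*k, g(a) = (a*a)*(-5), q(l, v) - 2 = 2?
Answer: -4220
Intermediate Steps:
q(l, v) = 4 (q(l, v) = 2 + 2 = 4)
g(a) = -5*a² (g(a) = a²*(-5) = -5*a²)
d(L, k) = -5*L + 4*k
20*(-3) + d(-12, -2)*g(4) = 20*(-3) + (-5*(-12) + 4*(-2))*(-5*4²) = -60 + (60 - 8)*(-5*16) = -60 + 52*(-80) = -60 - 4160 = -4220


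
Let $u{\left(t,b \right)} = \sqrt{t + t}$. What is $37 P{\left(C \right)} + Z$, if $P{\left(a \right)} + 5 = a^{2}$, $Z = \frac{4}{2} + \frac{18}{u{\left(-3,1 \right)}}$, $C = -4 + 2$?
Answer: $-35 - 3 i \sqrt{6} \approx -35.0 - 7.3485 i$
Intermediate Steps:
$u{\left(t,b \right)} = \sqrt{2} \sqrt{t}$ ($u{\left(t,b \right)} = \sqrt{2 t} = \sqrt{2} \sqrt{t}$)
$C = -2$
$Z = 2 - 3 i \sqrt{6}$ ($Z = \frac{4}{2} + \frac{18}{\sqrt{2} \sqrt{-3}} = 4 \cdot \frac{1}{2} + \frac{18}{\sqrt{2} i \sqrt{3}} = 2 + \frac{18}{i \sqrt{6}} = 2 + 18 \left(- \frac{i \sqrt{6}}{6}\right) = 2 - 3 i \sqrt{6} \approx 2.0 - 7.3485 i$)
$P{\left(a \right)} = -5 + a^{2}$
$37 P{\left(C \right)} + Z = 37 \left(-5 + \left(-2\right)^{2}\right) + \left(2 - 3 i \sqrt{6}\right) = 37 \left(-5 + 4\right) + \left(2 - 3 i \sqrt{6}\right) = 37 \left(-1\right) + \left(2 - 3 i \sqrt{6}\right) = -37 + \left(2 - 3 i \sqrt{6}\right) = -35 - 3 i \sqrt{6}$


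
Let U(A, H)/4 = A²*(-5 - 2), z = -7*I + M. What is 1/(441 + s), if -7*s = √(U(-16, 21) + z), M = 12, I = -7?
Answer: 7203/3178892 + 7*I*√7107/9536676 ≈ 0.0022659 + 6.1879e-5*I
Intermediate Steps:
z = 61 (z = -7*(-7) + 12 = 49 + 12 = 61)
U(A, H) = -28*A² (U(A, H) = 4*(A²*(-5 - 2)) = 4*(A²*(-7)) = 4*(-7*A²) = -28*A²)
s = -I*√7107/7 (s = -√(-28*(-16)² + 61)/7 = -√(-28*256 + 61)/7 = -√(-7168 + 61)/7 = -I*√7107/7 ≈ -12.043*I)
1/(441 + s) = 1/(441 - I*√7107/7)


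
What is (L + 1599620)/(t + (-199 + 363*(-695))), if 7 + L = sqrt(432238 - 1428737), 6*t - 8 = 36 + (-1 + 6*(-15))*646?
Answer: -4798839/786823 - 3*I*sqrt(996499)/786823 ≈ -6.099 - 0.0038061*I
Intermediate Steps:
t = -29371/3 (t = 4/3 + (36 + (-1 + 6*(-15))*646)/6 = 4/3 + (36 + (-1 - 90)*646)/6 = 4/3 + (36 - 91*646)/6 = 4/3 + (36 - 58786)/6 = 4/3 + (1/6)*(-58750) = 4/3 - 29375/3 = -29371/3 ≈ -9790.3)
L = -7 + I*sqrt(996499) (L = -7 + sqrt(432238 - 1428737) = -7 + sqrt(-996499) = -7 + I*sqrt(996499) ≈ -7.0 + 998.25*I)
(L + 1599620)/(t + (-199 + 363*(-695))) = ((-7 + I*sqrt(996499)) + 1599620)/(-29371/3 + (-199 + 363*(-695))) = (1599613 + I*sqrt(996499))/(-29371/3 + (-199 - 252285)) = (1599613 + I*sqrt(996499))/(-29371/3 - 252484) = (1599613 + I*sqrt(996499))/(-786823/3) = (1599613 + I*sqrt(996499))*(-3/786823) = -4798839/786823 - 3*I*sqrt(996499)/786823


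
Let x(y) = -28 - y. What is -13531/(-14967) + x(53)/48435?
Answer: 218053886/241642215 ≈ 0.90238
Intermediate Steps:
-13531/(-14967) + x(53)/48435 = -13531/(-14967) + (-28 - 1*53)/48435 = -13531*(-1/14967) + (-28 - 53)*(1/48435) = 13531/14967 - 81*1/48435 = 13531/14967 - 27/16145 = 218053886/241642215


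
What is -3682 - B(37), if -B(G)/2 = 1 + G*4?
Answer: -3384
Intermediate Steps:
B(G) = -2 - 8*G (B(G) = -2*(1 + G*4) = -2*(1 + 4*G) = -2 - 8*G)
-3682 - B(37) = -3682 - (-2 - 8*37) = -3682 - (-2 - 296) = -3682 - 1*(-298) = -3682 + 298 = -3384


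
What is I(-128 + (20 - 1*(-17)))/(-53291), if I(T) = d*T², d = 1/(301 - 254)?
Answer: -1183/357811 ≈ -0.0033062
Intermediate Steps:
d = 1/47 ≈ 0.021277
I(T) = T²/47
I(-128 + (20 - 1*(-17)))/(-53291) = ((-128 + (20 - 1*(-17)))²/47)/(-53291) = ((-128 + (20 + 17))²/47)*(-1/53291) = ((-128 + 37)²/47)*(-1/53291) = ((1/47)*(-91)²)*(-1/53291) = ((1/47)*8281)*(-1/53291) = (8281/47)*(-1/53291) = -1183/357811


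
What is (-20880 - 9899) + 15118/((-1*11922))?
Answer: -183481178/5961 ≈ -30780.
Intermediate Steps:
(-20880 - 9899) + 15118/((-1*11922)) = -30779 + 15118/(-11922) = -30779 + 15118*(-1/11922) = -30779 - 7559/5961 = -183481178/5961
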